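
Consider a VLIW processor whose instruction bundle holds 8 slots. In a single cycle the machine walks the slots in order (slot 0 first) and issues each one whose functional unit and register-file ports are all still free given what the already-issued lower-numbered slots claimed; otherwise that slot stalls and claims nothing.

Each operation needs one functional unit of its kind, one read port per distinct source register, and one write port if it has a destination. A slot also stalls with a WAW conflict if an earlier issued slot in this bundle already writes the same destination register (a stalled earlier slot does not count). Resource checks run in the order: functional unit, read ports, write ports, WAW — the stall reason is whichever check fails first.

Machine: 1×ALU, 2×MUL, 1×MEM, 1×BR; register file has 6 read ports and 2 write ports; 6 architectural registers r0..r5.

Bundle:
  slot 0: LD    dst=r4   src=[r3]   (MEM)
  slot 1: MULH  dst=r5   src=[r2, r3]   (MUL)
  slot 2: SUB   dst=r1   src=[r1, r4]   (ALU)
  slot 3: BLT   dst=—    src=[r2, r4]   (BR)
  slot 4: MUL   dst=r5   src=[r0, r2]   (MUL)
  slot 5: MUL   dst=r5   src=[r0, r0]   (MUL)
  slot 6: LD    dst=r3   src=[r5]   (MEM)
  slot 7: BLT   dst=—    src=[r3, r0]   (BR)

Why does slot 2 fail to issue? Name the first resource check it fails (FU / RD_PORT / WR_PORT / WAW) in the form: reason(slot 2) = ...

reason(slot 2) = WR_PORT

#0 MEM src=r3 dispatched  <A:1 Mu:2 Ld:0 B:1 rd:5 wr:1>
#1 MUL src=r2,r3 dispatched  <A:1 Mu:1 Ld:0 B:1 rd:3 wr:0>
#2 ALU src=r1,r4 held:WR_PORT  <A:1 Mu:1 Ld:0 B:1 rd:3 wr:0>
#3 BR src=r2,r4 dispatched  <A:1 Mu:1 Ld:0 B:0 rd:1 wr:0>
#4 MUL src=r0,r2 held:RD_PORT  <A:1 Mu:1 Ld:0 B:0 rd:1 wr:0>
#5 MUL src=r0,r0 held:WR_PORT  <A:1 Mu:1 Ld:0 B:0 rd:1 wr:0>
#6 MEM src=r5 held:FU  <A:1 Mu:1 Ld:0 B:0 rd:1 wr:0>
#7 BR src=r3,r0 held:FU  <A:1 Mu:1 Ld:0 B:0 rd:1 wr:0>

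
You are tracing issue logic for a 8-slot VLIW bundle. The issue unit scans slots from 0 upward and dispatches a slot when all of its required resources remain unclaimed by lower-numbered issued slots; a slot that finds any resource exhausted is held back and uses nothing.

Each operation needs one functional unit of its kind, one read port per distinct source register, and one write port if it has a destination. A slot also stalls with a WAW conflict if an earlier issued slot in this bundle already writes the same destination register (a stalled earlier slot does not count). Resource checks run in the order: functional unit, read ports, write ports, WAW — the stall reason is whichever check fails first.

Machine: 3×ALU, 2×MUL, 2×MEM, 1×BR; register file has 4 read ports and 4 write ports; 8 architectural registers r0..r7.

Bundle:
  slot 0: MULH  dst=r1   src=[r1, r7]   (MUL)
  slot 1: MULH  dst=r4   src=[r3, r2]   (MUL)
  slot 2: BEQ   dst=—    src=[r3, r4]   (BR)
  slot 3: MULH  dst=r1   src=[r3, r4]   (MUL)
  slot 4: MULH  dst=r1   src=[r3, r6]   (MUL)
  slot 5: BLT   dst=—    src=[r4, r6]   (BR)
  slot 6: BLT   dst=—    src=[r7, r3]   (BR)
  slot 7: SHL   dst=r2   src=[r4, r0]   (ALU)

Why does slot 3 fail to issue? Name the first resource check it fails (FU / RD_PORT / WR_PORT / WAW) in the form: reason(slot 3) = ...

reason(slot 3) = FU

[0] MUL needs rd=2 wr=1: ok; after: ALU=3 MUL=1 MEM=2 BR=1, R=2, W=3
[1] MUL needs rd=2 wr=1: ok; after: ALU=3 MUL=0 MEM=2 BR=1, R=0, W=2
[2] BR needs rd=2 wr=0: RD_PORT; after: ALU=3 MUL=0 MEM=2 BR=1, R=0, W=2
[3] MUL needs rd=2 wr=1: FU; after: ALU=3 MUL=0 MEM=2 BR=1, R=0, W=2
[4] MUL needs rd=2 wr=1: FU; after: ALU=3 MUL=0 MEM=2 BR=1, R=0, W=2
[5] BR needs rd=2 wr=0: RD_PORT; after: ALU=3 MUL=0 MEM=2 BR=1, R=0, W=2
[6] BR needs rd=2 wr=0: RD_PORT; after: ALU=3 MUL=0 MEM=2 BR=1, R=0, W=2
[7] ALU needs rd=2 wr=1: RD_PORT; after: ALU=3 MUL=0 MEM=2 BR=1, R=0, W=2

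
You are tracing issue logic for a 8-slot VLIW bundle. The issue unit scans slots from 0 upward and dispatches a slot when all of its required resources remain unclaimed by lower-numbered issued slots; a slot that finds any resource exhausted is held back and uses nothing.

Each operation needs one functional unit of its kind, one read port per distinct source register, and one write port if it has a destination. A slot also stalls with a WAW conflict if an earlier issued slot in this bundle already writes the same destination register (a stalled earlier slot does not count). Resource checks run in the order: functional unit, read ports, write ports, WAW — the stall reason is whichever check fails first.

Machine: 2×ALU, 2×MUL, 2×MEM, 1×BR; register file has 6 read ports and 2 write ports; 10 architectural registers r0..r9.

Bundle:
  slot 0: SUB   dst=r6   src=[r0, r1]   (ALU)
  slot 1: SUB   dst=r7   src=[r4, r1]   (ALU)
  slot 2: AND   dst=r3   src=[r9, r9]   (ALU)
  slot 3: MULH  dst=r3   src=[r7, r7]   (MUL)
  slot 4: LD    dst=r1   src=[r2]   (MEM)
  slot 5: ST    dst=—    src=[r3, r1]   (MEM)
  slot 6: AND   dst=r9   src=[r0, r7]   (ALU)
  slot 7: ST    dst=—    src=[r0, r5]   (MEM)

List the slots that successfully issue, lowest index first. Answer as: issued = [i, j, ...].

(0) want 1×ALU +2rd +1wr — yes → AL1|MU2|ME2|BR1|rd4|wr1
(1) want 1×ALU +2rd +1wr — yes → AL0|MU2|ME2|BR1|rd2|wr0
(2) want 1×ALU +1rd +1wr — FU → AL0|MU2|ME2|BR1|rd2|wr0
(3) want 1×MUL +1rd +1wr — WR_PORT → AL0|MU2|ME2|BR1|rd2|wr0
(4) want 1×MEM +1rd +1wr — WR_PORT → AL0|MU2|ME2|BR1|rd2|wr0
(5) want 1×MEM +2rd +0wr — yes → AL0|MU2|ME1|BR1|rd0|wr0
(6) want 1×ALU +2rd +1wr — FU → AL0|MU2|ME1|BR1|rd0|wr0
(7) want 1×MEM +2rd +0wr — RD_PORT → AL0|MU2|ME1|BR1|rd0|wr0

issued = [0, 1, 5]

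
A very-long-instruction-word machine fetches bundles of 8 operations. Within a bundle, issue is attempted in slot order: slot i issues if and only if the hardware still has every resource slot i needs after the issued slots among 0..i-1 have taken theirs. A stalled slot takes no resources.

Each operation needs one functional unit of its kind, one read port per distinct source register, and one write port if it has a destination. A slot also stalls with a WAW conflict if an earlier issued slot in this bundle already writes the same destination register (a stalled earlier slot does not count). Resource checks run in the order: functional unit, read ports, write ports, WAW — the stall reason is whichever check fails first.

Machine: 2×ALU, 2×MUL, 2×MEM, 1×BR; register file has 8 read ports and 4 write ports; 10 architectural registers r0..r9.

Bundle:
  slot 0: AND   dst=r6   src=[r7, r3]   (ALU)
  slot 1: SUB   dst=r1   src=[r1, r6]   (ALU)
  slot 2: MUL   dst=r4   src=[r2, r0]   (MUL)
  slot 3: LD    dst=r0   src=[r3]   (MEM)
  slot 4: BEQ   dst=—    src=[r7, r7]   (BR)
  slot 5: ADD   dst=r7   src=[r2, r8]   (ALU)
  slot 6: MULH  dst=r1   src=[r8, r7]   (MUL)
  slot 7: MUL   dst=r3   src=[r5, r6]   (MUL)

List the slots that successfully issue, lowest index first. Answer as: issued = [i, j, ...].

#0 ALU src=r7,r3 dispatched  <A:1 Mu:2 Ld:2 B:1 rd:6 wr:3>
#1 ALU src=r1,r6 dispatched  <A:0 Mu:2 Ld:2 B:1 rd:4 wr:2>
#2 MUL src=r2,r0 dispatched  <A:0 Mu:1 Ld:2 B:1 rd:2 wr:1>
#3 MEM src=r3 dispatched  <A:0 Mu:1 Ld:1 B:1 rd:1 wr:0>
#4 BR src=r7,r7 dispatched  <A:0 Mu:1 Ld:1 B:0 rd:0 wr:0>
#5 ALU src=r2,r8 held:FU  <A:0 Mu:1 Ld:1 B:0 rd:0 wr:0>
#6 MUL src=r8,r7 held:RD_PORT  <A:0 Mu:1 Ld:1 B:0 rd:0 wr:0>
#7 MUL src=r5,r6 held:RD_PORT  <A:0 Mu:1 Ld:1 B:0 rd:0 wr:0>

issued = [0, 1, 2, 3, 4]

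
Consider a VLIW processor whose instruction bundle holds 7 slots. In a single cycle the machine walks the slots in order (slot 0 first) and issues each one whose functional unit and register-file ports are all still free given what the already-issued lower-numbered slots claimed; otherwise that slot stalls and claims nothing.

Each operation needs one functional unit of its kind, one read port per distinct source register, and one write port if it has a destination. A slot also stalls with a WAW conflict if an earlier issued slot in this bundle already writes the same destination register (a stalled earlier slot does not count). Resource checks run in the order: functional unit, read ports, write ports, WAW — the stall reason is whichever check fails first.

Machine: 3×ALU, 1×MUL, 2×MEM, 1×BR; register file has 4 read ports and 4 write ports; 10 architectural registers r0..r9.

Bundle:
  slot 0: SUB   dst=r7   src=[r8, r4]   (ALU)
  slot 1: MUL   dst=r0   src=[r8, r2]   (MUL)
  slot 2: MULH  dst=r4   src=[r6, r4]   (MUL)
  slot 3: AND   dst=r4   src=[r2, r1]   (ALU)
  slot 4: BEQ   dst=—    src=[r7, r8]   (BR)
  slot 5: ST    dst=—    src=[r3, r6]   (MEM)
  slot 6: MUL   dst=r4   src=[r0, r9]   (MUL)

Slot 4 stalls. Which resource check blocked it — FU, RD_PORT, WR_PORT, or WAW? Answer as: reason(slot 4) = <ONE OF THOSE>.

reason(slot 4) = RD_PORT

(0) want 1×ALU +2rd +1wr — yes → AL2|MU1|ME2|BR1|rd2|wr3
(1) want 1×MUL +2rd +1wr — yes → AL2|MU0|ME2|BR1|rd0|wr2
(2) want 1×MUL +2rd +1wr — FU → AL2|MU0|ME2|BR1|rd0|wr2
(3) want 1×ALU +2rd +1wr — RD_PORT → AL2|MU0|ME2|BR1|rd0|wr2
(4) want 1×BR +2rd +0wr — RD_PORT → AL2|MU0|ME2|BR1|rd0|wr2
(5) want 1×MEM +2rd +0wr — RD_PORT → AL2|MU0|ME2|BR1|rd0|wr2
(6) want 1×MUL +2rd +1wr — FU → AL2|MU0|ME2|BR1|rd0|wr2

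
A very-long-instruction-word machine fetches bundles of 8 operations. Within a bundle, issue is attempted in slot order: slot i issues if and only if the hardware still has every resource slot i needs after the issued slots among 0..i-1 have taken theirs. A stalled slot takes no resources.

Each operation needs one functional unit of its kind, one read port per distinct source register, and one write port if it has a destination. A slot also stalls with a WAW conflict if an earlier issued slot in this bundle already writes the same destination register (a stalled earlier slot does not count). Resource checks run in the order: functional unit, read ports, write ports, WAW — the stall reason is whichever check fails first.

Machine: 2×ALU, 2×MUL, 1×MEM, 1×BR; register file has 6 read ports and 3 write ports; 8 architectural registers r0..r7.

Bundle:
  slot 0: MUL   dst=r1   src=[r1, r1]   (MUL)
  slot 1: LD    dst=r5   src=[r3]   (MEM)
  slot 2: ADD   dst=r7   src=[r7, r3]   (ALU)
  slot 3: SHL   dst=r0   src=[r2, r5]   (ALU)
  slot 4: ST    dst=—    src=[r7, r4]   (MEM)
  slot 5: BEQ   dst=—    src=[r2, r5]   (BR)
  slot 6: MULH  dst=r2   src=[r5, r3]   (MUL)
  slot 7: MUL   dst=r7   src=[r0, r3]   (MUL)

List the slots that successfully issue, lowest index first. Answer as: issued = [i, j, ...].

slot 0 (MUL): ISSUE — free A2,Mu1,Ld1,B1 rp5 wp2
slot 1 (MEM): ISSUE — free A2,Mu1,Ld0,B1 rp4 wp1
slot 2 (ALU): ISSUE — free A1,Mu1,Ld0,B1 rp2 wp0
slot 3 (ALU): stall WR_PORT — free A1,Mu1,Ld0,B1 rp2 wp0
slot 4 (MEM): stall FU — free A1,Mu1,Ld0,B1 rp2 wp0
slot 5 (BR): ISSUE — free A1,Mu1,Ld0,B0 rp0 wp0
slot 6 (MUL): stall RD_PORT — free A1,Mu1,Ld0,B0 rp0 wp0
slot 7 (MUL): stall RD_PORT — free A1,Mu1,Ld0,B0 rp0 wp0

issued = [0, 1, 2, 5]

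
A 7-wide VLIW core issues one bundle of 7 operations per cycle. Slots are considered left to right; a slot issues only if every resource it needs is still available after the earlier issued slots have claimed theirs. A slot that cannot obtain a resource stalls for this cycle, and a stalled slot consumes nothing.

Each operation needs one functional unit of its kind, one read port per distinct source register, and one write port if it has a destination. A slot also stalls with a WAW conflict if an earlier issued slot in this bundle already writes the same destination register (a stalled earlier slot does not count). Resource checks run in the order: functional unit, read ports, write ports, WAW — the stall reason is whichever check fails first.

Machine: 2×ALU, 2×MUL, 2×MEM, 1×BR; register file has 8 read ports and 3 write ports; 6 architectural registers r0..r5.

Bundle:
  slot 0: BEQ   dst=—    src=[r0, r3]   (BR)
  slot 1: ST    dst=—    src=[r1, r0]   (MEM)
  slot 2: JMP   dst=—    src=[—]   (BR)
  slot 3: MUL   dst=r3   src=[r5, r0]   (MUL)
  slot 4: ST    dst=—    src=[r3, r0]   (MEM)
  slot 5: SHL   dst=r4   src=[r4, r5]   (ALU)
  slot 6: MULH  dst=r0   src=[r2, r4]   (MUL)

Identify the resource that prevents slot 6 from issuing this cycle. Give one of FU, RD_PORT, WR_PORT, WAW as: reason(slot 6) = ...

reason(slot 6) = RD_PORT

slot 0 (BR): ISSUE — free A2,Mu2,Ld2,B0 rp6 wp3
slot 1 (MEM): ISSUE — free A2,Mu2,Ld1,B0 rp4 wp3
slot 2 (BR): stall FU — free A2,Mu2,Ld1,B0 rp4 wp3
slot 3 (MUL): ISSUE — free A2,Mu1,Ld1,B0 rp2 wp2
slot 4 (MEM): ISSUE — free A2,Mu1,Ld0,B0 rp0 wp2
slot 5 (ALU): stall RD_PORT — free A2,Mu1,Ld0,B0 rp0 wp2
slot 6 (MUL): stall RD_PORT — free A2,Mu1,Ld0,B0 rp0 wp2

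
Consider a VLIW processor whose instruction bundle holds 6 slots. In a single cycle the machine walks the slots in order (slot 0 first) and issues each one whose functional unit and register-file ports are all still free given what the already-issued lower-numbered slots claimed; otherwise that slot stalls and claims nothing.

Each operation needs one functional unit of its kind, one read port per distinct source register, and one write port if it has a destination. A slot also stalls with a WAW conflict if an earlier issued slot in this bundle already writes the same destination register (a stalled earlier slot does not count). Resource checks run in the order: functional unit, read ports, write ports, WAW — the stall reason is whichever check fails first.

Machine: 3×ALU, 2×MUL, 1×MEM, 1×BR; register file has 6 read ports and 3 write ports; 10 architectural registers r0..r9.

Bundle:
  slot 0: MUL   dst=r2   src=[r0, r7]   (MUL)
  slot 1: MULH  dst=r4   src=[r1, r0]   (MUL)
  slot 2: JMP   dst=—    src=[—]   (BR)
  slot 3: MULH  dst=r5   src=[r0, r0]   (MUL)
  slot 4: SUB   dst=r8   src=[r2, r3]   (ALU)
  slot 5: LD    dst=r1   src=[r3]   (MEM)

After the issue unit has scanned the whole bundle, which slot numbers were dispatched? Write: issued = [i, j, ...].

#0 MUL src=r0,r7 dispatched  <A:3 Mu:1 Ld:1 B:1 rd:4 wr:2>
#1 MUL src=r1,r0 dispatched  <A:3 Mu:0 Ld:1 B:1 rd:2 wr:1>
#2 BR src=- dispatched  <A:3 Mu:0 Ld:1 B:0 rd:2 wr:1>
#3 MUL src=r0,r0 held:FU  <A:3 Mu:0 Ld:1 B:0 rd:2 wr:1>
#4 ALU src=r2,r3 dispatched  <A:2 Mu:0 Ld:1 B:0 rd:0 wr:0>
#5 MEM src=r3 held:RD_PORT  <A:2 Mu:0 Ld:1 B:0 rd:0 wr:0>

issued = [0, 1, 2, 4]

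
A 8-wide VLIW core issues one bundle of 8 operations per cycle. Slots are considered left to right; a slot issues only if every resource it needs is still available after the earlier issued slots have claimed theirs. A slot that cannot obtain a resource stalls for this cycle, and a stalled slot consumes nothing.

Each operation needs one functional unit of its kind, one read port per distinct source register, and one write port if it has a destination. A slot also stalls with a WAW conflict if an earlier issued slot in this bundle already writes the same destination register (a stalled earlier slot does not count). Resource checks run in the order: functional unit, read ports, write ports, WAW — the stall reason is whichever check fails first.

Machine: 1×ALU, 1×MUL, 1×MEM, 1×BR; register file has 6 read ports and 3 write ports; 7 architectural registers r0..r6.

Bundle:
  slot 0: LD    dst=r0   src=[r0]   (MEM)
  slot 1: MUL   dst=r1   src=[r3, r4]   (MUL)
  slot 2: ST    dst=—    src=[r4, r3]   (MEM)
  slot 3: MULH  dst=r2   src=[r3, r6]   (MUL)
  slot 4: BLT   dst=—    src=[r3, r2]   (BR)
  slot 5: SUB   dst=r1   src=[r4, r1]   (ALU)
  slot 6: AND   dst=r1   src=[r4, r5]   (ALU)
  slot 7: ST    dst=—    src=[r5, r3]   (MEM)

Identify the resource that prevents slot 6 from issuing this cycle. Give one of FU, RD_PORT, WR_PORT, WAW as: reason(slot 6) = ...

reason(slot 6) = RD_PORT

  0. MEM→r0 ⇒ go  {1A/1Mu/0Ld/1B | 5r 2w}
  1. MUL→r1 ⇒ go  {1A/0Mu/0Ld/1B | 3r 1w}
  2. MEM ⇒ no(FU)  {1A/0Mu/0Ld/1B | 3r 1w}
  3. MUL→r2 ⇒ no(FU)  {1A/0Mu/0Ld/1B | 3r 1w}
  4. BR ⇒ go  {1A/0Mu/0Ld/0B | 1r 1w}
  5. ALU→r1 ⇒ no(RD_PORT)  {1A/0Mu/0Ld/0B | 1r 1w}
  6. ALU→r1 ⇒ no(RD_PORT)  {1A/0Mu/0Ld/0B | 1r 1w}
  7. MEM ⇒ no(FU)  {1A/0Mu/0Ld/0B | 1r 1w}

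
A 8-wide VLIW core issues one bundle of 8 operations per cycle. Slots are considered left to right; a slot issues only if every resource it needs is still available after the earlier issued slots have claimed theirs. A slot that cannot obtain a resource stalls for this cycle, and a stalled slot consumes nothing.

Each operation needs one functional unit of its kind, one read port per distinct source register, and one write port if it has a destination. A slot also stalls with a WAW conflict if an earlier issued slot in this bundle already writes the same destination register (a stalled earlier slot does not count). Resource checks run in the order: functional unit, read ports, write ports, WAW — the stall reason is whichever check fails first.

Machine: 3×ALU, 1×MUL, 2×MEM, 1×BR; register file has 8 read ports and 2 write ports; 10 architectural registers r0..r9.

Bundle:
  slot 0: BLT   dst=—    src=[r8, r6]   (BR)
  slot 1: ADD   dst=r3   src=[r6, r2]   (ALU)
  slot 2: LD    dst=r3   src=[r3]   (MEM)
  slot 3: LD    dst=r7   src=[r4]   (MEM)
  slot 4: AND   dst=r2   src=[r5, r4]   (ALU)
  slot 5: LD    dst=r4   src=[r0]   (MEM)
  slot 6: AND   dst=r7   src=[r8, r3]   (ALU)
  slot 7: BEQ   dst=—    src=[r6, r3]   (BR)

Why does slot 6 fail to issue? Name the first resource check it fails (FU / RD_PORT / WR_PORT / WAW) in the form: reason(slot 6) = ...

reason(slot 6) = WR_PORT

#0 BR src=r8,r6 dispatched  <A:3 Mu:1 Ld:2 B:0 rd:6 wr:2>
#1 ALU src=r6,r2 dispatched  <A:2 Mu:1 Ld:2 B:0 rd:4 wr:1>
#2 MEM src=r3 held:WAW  <A:2 Mu:1 Ld:2 B:0 rd:4 wr:1>
#3 MEM src=r4 dispatched  <A:2 Mu:1 Ld:1 B:0 rd:3 wr:0>
#4 ALU src=r5,r4 held:WR_PORT  <A:2 Mu:1 Ld:1 B:0 rd:3 wr:0>
#5 MEM src=r0 held:WR_PORT  <A:2 Mu:1 Ld:1 B:0 rd:3 wr:0>
#6 ALU src=r8,r3 held:WR_PORT  <A:2 Mu:1 Ld:1 B:0 rd:3 wr:0>
#7 BR src=r6,r3 held:FU  <A:2 Mu:1 Ld:1 B:0 rd:3 wr:0>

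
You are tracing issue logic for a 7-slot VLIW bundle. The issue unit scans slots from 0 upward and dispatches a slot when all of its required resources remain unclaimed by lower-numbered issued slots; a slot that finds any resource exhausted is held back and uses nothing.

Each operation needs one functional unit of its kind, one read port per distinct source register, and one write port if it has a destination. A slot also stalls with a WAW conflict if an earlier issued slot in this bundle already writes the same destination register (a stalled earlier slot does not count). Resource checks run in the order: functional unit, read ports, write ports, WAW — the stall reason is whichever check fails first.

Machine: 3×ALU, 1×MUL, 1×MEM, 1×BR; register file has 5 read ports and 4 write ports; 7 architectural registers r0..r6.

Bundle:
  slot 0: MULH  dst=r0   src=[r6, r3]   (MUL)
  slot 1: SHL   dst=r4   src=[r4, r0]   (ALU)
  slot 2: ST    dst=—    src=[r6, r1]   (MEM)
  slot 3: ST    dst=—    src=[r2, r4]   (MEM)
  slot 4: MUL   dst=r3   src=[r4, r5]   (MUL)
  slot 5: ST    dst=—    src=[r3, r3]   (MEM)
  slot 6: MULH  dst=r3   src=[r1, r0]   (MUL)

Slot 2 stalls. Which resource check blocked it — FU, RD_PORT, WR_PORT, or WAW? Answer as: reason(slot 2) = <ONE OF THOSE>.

(0) want 1×MUL +2rd +1wr — yes → AL3|MU0|ME1|BR1|rd3|wr3
(1) want 1×ALU +2rd +1wr — yes → AL2|MU0|ME1|BR1|rd1|wr2
(2) want 1×MEM +2rd +0wr — RD_PORT → AL2|MU0|ME1|BR1|rd1|wr2
(3) want 1×MEM +2rd +0wr — RD_PORT → AL2|MU0|ME1|BR1|rd1|wr2
(4) want 1×MUL +2rd +1wr — FU → AL2|MU0|ME1|BR1|rd1|wr2
(5) want 1×MEM +1rd +0wr — yes → AL2|MU0|ME0|BR1|rd0|wr2
(6) want 1×MUL +2rd +1wr — FU → AL2|MU0|ME0|BR1|rd0|wr2

reason(slot 2) = RD_PORT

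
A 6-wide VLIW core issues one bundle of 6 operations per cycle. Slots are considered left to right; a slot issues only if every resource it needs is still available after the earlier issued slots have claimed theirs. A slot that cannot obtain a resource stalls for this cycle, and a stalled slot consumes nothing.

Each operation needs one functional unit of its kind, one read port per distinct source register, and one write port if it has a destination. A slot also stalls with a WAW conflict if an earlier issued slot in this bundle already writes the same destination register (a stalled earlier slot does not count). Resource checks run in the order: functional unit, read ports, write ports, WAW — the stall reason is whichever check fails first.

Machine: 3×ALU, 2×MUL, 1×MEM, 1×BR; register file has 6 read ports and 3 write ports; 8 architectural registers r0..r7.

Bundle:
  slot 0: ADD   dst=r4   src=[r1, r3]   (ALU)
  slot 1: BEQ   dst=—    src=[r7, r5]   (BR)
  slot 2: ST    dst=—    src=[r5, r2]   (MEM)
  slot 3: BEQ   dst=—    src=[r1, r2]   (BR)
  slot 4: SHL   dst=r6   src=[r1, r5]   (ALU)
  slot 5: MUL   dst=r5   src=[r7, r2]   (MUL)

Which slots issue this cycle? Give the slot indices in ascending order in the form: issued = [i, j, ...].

issued = [0, 1, 2]

slot 0 (ALU): ISSUE — free A2,Mu2,Ld1,B1 rp4 wp2
slot 1 (BR): ISSUE — free A2,Mu2,Ld1,B0 rp2 wp2
slot 2 (MEM): ISSUE — free A2,Mu2,Ld0,B0 rp0 wp2
slot 3 (BR): stall FU — free A2,Mu2,Ld0,B0 rp0 wp2
slot 4 (ALU): stall RD_PORT — free A2,Mu2,Ld0,B0 rp0 wp2
slot 5 (MUL): stall RD_PORT — free A2,Mu2,Ld0,B0 rp0 wp2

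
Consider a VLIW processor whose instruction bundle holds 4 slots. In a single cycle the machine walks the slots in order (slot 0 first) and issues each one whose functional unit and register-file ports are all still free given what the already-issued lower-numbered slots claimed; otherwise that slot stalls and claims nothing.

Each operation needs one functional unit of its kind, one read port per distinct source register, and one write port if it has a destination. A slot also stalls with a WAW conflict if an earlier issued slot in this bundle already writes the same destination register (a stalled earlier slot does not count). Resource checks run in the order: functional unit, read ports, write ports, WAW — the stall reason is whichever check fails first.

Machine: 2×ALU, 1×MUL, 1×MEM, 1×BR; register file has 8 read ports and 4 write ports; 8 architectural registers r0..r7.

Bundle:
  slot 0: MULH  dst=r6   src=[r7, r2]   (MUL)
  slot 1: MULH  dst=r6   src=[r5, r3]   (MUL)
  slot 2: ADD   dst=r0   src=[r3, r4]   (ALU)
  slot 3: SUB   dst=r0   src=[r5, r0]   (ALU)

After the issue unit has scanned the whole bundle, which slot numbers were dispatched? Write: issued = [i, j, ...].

  0. MUL→r6 ⇒ go  {2A/0Mu/1Ld/1B | 6r 3w}
  1. MUL→r6 ⇒ no(FU)  {2A/0Mu/1Ld/1B | 6r 3w}
  2. ALU→r0 ⇒ go  {1A/0Mu/1Ld/1B | 4r 2w}
  3. ALU→r0 ⇒ no(WAW)  {1A/0Mu/1Ld/1B | 4r 2w}

issued = [0, 2]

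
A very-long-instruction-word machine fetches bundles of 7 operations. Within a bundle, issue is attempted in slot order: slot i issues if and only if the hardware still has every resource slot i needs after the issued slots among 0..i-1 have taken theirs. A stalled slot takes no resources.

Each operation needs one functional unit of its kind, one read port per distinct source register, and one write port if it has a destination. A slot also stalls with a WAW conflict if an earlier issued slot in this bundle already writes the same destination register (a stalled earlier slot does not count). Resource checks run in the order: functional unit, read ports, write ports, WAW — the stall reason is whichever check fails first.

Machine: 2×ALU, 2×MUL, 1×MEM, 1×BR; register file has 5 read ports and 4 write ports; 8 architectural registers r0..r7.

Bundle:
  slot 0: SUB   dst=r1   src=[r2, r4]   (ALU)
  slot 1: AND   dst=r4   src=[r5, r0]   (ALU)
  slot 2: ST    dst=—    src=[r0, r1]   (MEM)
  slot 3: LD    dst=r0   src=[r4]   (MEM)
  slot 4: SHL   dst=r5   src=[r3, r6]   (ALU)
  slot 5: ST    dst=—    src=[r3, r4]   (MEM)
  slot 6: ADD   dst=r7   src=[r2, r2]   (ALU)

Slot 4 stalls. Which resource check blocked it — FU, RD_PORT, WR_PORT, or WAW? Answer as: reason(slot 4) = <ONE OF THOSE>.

  0. ALU→r1 ⇒ go  {1A/2Mu/1Ld/1B | 3r 3w}
  1. ALU→r4 ⇒ go  {0A/2Mu/1Ld/1B | 1r 2w}
  2. MEM ⇒ no(RD_PORT)  {0A/2Mu/1Ld/1B | 1r 2w}
  3. MEM→r0 ⇒ go  {0A/2Mu/0Ld/1B | 0r 1w}
  4. ALU→r5 ⇒ no(FU)  {0A/2Mu/0Ld/1B | 0r 1w}
  5. MEM ⇒ no(FU)  {0A/2Mu/0Ld/1B | 0r 1w}
  6. ALU→r7 ⇒ no(FU)  {0A/2Mu/0Ld/1B | 0r 1w}

reason(slot 4) = FU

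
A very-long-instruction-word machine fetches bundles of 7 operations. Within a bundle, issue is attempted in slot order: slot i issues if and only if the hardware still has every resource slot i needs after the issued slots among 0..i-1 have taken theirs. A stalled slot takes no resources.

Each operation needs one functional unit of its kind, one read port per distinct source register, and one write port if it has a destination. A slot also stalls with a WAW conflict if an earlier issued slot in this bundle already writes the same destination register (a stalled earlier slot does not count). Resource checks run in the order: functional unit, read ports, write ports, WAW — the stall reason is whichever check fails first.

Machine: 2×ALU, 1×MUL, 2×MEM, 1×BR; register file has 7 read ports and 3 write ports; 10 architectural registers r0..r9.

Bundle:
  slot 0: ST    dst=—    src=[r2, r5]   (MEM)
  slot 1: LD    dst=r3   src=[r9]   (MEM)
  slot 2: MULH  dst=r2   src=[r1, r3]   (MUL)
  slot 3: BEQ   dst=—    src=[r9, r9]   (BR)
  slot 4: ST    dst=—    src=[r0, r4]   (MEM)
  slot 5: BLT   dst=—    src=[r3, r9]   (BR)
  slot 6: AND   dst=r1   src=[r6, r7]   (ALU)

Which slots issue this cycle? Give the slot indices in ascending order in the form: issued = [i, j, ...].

issued = [0, 1, 2, 3]

#0 MEM src=r2,r5 dispatched  <A:2 Mu:1 Ld:1 B:1 rd:5 wr:3>
#1 MEM src=r9 dispatched  <A:2 Mu:1 Ld:0 B:1 rd:4 wr:2>
#2 MUL src=r1,r3 dispatched  <A:2 Mu:0 Ld:0 B:1 rd:2 wr:1>
#3 BR src=r9,r9 dispatched  <A:2 Mu:0 Ld:0 B:0 rd:1 wr:1>
#4 MEM src=r0,r4 held:FU  <A:2 Mu:0 Ld:0 B:0 rd:1 wr:1>
#5 BR src=r3,r9 held:FU  <A:2 Mu:0 Ld:0 B:0 rd:1 wr:1>
#6 ALU src=r6,r7 held:RD_PORT  <A:2 Mu:0 Ld:0 B:0 rd:1 wr:1>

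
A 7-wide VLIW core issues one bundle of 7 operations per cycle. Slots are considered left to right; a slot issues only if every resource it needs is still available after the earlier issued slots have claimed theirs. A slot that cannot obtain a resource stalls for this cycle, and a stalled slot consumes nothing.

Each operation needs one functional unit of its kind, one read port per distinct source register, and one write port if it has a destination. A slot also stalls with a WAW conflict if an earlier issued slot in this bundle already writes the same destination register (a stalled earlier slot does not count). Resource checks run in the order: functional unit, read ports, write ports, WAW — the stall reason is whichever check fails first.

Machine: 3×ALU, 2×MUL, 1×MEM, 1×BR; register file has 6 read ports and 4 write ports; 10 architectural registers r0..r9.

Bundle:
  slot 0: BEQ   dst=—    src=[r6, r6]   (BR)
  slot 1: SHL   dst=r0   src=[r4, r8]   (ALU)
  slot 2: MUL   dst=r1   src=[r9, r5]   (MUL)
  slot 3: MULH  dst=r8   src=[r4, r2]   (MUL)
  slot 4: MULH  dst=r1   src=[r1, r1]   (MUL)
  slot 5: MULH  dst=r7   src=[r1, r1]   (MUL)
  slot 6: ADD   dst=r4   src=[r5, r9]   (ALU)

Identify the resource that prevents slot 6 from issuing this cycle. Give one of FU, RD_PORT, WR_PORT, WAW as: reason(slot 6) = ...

reason(slot 6) = RD_PORT

  0. BR ⇒ go  {3A/2Mu/1Ld/0B | 5r 4w}
  1. ALU→r0 ⇒ go  {2A/2Mu/1Ld/0B | 3r 3w}
  2. MUL→r1 ⇒ go  {2A/1Mu/1Ld/0B | 1r 2w}
  3. MUL→r8 ⇒ no(RD_PORT)  {2A/1Mu/1Ld/0B | 1r 2w}
  4. MUL→r1 ⇒ no(WAW)  {2A/1Mu/1Ld/0B | 1r 2w}
  5. MUL→r7 ⇒ go  {2A/0Mu/1Ld/0B | 0r 1w}
  6. ALU→r4 ⇒ no(RD_PORT)  {2A/0Mu/1Ld/0B | 0r 1w}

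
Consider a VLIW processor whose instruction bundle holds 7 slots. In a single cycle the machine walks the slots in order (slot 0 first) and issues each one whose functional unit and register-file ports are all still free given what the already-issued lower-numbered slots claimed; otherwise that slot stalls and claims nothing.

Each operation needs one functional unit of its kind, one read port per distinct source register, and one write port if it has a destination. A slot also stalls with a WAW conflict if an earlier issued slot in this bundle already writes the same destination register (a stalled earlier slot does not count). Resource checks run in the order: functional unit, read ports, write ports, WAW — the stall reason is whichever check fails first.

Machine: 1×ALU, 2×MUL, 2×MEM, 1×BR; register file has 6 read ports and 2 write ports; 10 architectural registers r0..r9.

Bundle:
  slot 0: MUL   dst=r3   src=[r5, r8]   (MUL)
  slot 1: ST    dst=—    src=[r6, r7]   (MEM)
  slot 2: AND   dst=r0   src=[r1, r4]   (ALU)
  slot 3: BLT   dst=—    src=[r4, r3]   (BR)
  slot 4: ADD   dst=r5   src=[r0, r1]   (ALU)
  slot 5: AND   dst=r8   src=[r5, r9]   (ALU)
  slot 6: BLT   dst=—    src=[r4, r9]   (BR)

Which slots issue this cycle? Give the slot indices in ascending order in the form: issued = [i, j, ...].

issued = [0, 1, 2]

  0. MUL→r3 ⇒ go  {1A/1Mu/2Ld/1B | 4r 1w}
  1. MEM ⇒ go  {1A/1Mu/1Ld/1B | 2r 1w}
  2. ALU→r0 ⇒ go  {0A/1Mu/1Ld/1B | 0r 0w}
  3. BR ⇒ no(RD_PORT)  {0A/1Mu/1Ld/1B | 0r 0w}
  4. ALU→r5 ⇒ no(FU)  {0A/1Mu/1Ld/1B | 0r 0w}
  5. ALU→r8 ⇒ no(FU)  {0A/1Mu/1Ld/1B | 0r 0w}
  6. BR ⇒ no(RD_PORT)  {0A/1Mu/1Ld/1B | 0r 0w}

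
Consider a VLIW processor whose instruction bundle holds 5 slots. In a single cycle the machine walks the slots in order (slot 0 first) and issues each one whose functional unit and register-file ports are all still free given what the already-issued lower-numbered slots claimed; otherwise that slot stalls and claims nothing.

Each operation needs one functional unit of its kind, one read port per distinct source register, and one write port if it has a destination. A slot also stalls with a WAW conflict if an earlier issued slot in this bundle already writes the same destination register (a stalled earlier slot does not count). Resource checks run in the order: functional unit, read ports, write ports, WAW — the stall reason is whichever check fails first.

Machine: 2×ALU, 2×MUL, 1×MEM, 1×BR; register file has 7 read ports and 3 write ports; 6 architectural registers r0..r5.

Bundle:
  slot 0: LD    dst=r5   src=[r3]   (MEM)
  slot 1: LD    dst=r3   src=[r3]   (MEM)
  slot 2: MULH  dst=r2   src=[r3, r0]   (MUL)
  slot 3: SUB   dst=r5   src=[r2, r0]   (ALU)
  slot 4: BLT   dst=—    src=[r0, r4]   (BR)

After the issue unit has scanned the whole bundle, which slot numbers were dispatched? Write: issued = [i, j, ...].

issued = [0, 2, 4]

  0. MEM→r5 ⇒ go  {2A/2Mu/0Ld/1B | 6r 2w}
  1. MEM→r3 ⇒ no(FU)  {2A/2Mu/0Ld/1B | 6r 2w}
  2. MUL→r2 ⇒ go  {2A/1Mu/0Ld/1B | 4r 1w}
  3. ALU→r5 ⇒ no(WAW)  {2A/1Mu/0Ld/1B | 4r 1w}
  4. BR ⇒ go  {2A/1Mu/0Ld/0B | 2r 1w}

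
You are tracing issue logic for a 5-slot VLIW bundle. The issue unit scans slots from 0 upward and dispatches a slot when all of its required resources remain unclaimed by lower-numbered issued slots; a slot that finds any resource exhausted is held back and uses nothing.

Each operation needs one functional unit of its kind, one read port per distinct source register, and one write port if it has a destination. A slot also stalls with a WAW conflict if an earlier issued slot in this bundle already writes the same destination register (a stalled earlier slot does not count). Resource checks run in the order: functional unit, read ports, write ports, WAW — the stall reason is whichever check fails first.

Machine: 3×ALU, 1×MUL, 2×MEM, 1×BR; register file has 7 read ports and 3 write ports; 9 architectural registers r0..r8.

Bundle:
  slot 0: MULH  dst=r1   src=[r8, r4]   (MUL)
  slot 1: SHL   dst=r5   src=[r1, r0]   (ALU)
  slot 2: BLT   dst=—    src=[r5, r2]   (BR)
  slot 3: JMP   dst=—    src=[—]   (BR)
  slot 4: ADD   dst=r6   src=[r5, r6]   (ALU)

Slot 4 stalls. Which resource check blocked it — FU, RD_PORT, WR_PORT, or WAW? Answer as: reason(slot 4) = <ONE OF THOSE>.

[0] MUL needs rd=2 wr=1: ok; after: ALU=3 MUL=0 MEM=2 BR=1, R=5, W=2
[1] ALU needs rd=2 wr=1: ok; after: ALU=2 MUL=0 MEM=2 BR=1, R=3, W=1
[2] BR needs rd=2 wr=0: ok; after: ALU=2 MUL=0 MEM=2 BR=0, R=1, W=1
[3] BR needs rd=0 wr=0: FU; after: ALU=2 MUL=0 MEM=2 BR=0, R=1, W=1
[4] ALU needs rd=2 wr=1: RD_PORT; after: ALU=2 MUL=0 MEM=2 BR=0, R=1, W=1

reason(slot 4) = RD_PORT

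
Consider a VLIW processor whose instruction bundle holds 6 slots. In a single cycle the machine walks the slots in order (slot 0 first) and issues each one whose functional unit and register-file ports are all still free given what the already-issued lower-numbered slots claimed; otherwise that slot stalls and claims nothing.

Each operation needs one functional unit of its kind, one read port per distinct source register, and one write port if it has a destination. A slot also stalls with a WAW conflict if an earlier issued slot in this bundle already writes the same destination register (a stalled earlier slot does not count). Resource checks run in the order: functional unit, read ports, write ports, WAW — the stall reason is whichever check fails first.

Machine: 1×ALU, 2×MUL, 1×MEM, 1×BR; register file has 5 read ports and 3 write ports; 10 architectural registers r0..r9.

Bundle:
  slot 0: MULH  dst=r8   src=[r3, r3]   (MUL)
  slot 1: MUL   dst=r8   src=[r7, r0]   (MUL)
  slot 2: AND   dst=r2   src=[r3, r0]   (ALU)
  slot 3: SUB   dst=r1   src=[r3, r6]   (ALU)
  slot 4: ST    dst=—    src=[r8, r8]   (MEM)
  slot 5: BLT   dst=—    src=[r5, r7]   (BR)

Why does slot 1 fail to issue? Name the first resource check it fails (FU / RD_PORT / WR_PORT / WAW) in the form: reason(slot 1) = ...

[0] MUL needs rd=1 wr=1: ok; after: ALU=1 MUL=1 MEM=1 BR=1, R=4, W=2
[1] MUL needs rd=2 wr=1: WAW; after: ALU=1 MUL=1 MEM=1 BR=1, R=4, W=2
[2] ALU needs rd=2 wr=1: ok; after: ALU=0 MUL=1 MEM=1 BR=1, R=2, W=1
[3] ALU needs rd=2 wr=1: FU; after: ALU=0 MUL=1 MEM=1 BR=1, R=2, W=1
[4] MEM needs rd=1 wr=0: ok; after: ALU=0 MUL=1 MEM=0 BR=1, R=1, W=1
[5] BR needs rd=2 wr=0: RD_PORT; after: ALU=0 MUL=1 MEM=0 BR=1, R=1, W=1

reason(slot 1) = WAW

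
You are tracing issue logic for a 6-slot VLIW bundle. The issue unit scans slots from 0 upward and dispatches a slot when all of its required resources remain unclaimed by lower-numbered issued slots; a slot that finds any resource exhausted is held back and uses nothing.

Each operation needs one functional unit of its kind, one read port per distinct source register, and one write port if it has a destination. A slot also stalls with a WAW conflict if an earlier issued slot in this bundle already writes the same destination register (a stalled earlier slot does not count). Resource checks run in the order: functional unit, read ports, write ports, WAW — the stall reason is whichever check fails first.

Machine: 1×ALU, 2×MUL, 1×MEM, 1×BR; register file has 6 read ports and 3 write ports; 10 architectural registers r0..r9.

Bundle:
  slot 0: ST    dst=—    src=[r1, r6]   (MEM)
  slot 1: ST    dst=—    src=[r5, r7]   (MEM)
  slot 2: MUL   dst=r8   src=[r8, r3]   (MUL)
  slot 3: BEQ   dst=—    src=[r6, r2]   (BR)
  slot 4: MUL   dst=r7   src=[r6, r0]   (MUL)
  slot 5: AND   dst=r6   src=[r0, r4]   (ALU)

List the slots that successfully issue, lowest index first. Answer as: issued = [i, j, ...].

#0 MEM src=r1,r6 dispatched  <A:1 Mu:2 Ld:0 B:1 rd:4 wr:3>
#1 MEM src=r5,r7 held:FU  <A:1 Mu:2 Ld:0 B:1 rd:4 wr:3>
#2 MUL src=r8,r3 dispatched  <A:1 Mu:1 Ld:0 B:1 rd:2 wr:2>
#3 BR src=r6,r2 dispatched  <A:1 Mu:1 Ld:0 B:0 rd:0 wr:2>
#4 MUL src=r6,r0 held:RD_PORT  <A:1 Mu:1 Ld:0 B:0 rd:0 wr:2>
#5 ALU src=r0,r4 held:RD_PORT  <A:1 Mu:1 Ld:0 B:0 rd:0 wr:2>

issued = [0, 2, 3]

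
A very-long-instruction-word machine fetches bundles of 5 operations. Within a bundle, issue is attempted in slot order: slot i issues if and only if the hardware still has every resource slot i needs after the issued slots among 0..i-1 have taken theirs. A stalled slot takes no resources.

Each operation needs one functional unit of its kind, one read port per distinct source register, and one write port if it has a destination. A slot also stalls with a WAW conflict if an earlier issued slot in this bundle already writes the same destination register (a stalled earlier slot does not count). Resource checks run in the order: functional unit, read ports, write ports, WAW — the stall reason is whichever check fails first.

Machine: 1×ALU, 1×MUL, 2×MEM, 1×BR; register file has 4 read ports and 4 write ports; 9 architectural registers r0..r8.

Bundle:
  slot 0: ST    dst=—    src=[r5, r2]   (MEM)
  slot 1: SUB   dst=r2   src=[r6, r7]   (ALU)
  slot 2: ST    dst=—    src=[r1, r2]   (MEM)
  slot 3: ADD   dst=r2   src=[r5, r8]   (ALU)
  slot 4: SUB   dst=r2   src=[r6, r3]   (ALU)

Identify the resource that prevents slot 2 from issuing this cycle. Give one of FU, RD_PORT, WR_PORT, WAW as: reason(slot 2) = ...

  0. MEM ⇒ go  {1A/1Mu/1Ld/1B | 2r 4w}
  1. ALU→r2 ⇒ go  {0A/1Mu/1Ld/1B | 0r 3w}
  2. MEM ⇒ no(RD_PORT)  {0A/1Mu/1Ld/1B | 0r 3w}
  3. ALU→r2 ⇒ no(FU)  {0A/1Mu/1Ld/1B | 0r 3w}
  4. ALU→r2 ⇒ no(FU)  {0A/1Mu/1Ld/1B | 0r 3w}

reason(slot 2) = RD_PORT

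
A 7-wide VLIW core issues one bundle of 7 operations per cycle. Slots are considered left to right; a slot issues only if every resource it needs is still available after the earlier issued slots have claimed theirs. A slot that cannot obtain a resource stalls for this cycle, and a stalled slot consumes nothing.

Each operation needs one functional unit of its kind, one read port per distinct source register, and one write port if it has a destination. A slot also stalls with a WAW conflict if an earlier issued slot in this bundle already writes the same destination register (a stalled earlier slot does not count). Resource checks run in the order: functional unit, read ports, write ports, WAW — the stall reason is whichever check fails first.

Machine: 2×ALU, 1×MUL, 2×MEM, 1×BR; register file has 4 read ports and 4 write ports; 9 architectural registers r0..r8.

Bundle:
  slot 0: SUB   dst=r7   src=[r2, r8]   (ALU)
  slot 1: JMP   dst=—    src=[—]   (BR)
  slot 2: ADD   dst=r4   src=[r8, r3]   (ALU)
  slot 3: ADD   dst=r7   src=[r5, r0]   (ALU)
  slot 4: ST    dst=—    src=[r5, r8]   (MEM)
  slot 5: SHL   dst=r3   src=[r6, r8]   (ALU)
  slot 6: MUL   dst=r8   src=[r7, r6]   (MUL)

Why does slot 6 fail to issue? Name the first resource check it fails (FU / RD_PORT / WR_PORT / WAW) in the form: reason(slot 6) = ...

[0] ALU needs rd=2 wr=1: ok; after: ALU=1 MUL=1 MEM=2 BR=1, R=2, W=3
[1] BR needs rd=0 wr=0: ok; after: ALU=1 MUL=1 MEM=2 BR=0, R=2, W=3
[2] ALU needs rd=2 wr=1: ok; after: ALU=0 MUL=1 MEM=2 BR=0, R=0, W=2
[3] ALU needs rd=2 wr=1: FU; after: ALU=0 MUL=1 MEM=2 BR=0, R=0, W=2
[4] MEM needs rd=2 wr=0: RD_PORT; after: ALU=0 MUL=1 MEM=2 BR=0, R=0, W=2
[5] ALU needs rd=2 wr=1: FU; after: ALU=0 MUL=1 MEM=2 BR=0, R=0, W=2
[6] MUL needs rd=2 wr=1: RD_PORT; after: ALU=0 MUL=1 MEM=2 BR=0, R=0, W=2

reason(slot 6) = RD_PORT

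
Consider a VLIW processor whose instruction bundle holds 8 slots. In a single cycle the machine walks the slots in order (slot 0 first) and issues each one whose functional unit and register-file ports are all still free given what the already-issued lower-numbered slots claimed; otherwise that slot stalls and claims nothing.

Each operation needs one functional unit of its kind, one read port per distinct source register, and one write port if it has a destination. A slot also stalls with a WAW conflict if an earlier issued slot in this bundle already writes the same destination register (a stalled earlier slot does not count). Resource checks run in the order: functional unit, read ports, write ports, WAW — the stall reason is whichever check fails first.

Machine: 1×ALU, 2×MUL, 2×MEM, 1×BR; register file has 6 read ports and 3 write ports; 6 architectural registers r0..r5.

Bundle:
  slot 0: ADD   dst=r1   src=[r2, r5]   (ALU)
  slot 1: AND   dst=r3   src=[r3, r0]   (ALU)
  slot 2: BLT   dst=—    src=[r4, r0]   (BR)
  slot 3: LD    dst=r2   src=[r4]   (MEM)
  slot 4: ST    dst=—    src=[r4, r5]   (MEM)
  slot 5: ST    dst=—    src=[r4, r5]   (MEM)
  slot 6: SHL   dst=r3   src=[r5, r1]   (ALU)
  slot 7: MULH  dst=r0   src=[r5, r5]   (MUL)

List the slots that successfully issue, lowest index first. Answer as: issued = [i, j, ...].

issued = [0, 2, 3, 7]

(0) want 1×ALU +2rd +1wr — yes → AL0|MU2|ME2|BR1|rd4|wr2
(1) want 1×ALU +2rd +1wr — FU → AL0|MU2|ME2|BR1|rd4|wr2
(2) want 1×BR +2rd +0wr — yes → AL0|MU2|ME2|BR0|rd2|wr2
(3) want 1×MEM +1rd +1wr — yes → AL0|MU2|ME1|BR0|rd1|wr1
(4) want 1×MEM +2rd +0wr — RD_PORT → AL0|MU2|ME1|BR0|rd1|wr1
(5) want 1×MEM +2rd +0wr — RD_PORT → AL0|MU2|ME1|BR0|rd1|wr1
(6) want 1×ALU +2rd +1wr — FU → AL0|MU2|ME1|BR0|rd1|wr1
(7) want 1×MUL +1rd +1wr — yes → AL0|MU1|ME1|BR0|rd0|wr0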